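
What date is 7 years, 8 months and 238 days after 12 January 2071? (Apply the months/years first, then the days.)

May 8, 2079

Adding 7 years, 8 months and 238 days from January 12, 2071: first the month/year part, then the days.
+7 years → 2078; month 1 + 8 = 9 → September 2078.
Day 12 is valid in September, giving September 12, 2078.
Now add 238 days from September 12, 2078.
September has 30 days, so 30 − 12 = 18 days remain after September 12, 2078; 238 − 18 = 220 left.
October 2078 has 31 days: 220 − 31 = 189 left.
November 2078 has 30 days: 189 − 30 = 159 left.
December 2078 has 31 days: 159 − 31 = 128 left.
January 2079 has 31 days: 128 − 31 = 97 left.
February 2079 has 28 days (2079 is not a leap year): 97 − 28 = 69 left.
March 2079 has 31 days: 69 − 31 = 38 left.
April 2079 has 30 days: 38 − 30 = 8 left.
8 days into May 2079 → May 8, 2079.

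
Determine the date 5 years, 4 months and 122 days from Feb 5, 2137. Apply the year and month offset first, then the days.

Counting forward 5 years, 4 months and 122 days from February 5, 2137: first the month/year part, then the days.
+5 years → 2142; month 2 + 4 = 6 → June 2142.
Day 5 is valid in June, giving June 5, 2142.
Now add 122 days from June 5, 2142.
June has 30 days, so 30 − 5 = 25 days remain after June 5, 2142; 122 − 25 = 97 left.
July 2142 has 31 days: 97 − 31 = 66 left.
August 2142 has 31 days: 66 − 31 = 35 left.
September 2142 has 30 days: 35 − 30 = 5 left.
5 days into October 2142 → October 5, 2142.

October 5, 2142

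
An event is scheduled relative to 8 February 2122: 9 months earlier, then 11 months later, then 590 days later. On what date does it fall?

November 19, 2123

Subtracting 9 months from February 8, 2122:
month 2 − 9 = -7, which is month 5 of year 2121 → May 2121.
Day 8 is valid in May, giving May 8, 2121.
Counting forward 11 months from May 8, 2121:
month 5 + 11 = 16, which is month 4 of year 2122 → April 2122.
Day 8 is valid in April, giving April 8, 2122.
Counting forward 590 days from April 8, 2122:
April has 30 days, so 30 − 8 = 22 days remain after April 8, 2122; 590 − 22 = 568 left.
May 2122 has 31 days: 568 − 31 = 537 left.
June 2122 has 30 days: 537 − 30 = 507 left.
July 2122 has 31 days: 507 − 31 = 476 left.
August 2122 has 31 days: 476 − 31 = 445 left.
September 2122 has 30 days: 445 − 30 = 415 left.
October 2122 has 31 days: 415 − 31 = 384 left.
November 2122 has 30 days: 384 − 30 = 354 left.
December 2122 has 31 days: 354 − 31 = 323 left.
January 2123 has 31 days: 323 − 31 = 292 left.
February 2123 has 28 days (2123 is not a leap year): 292 − 28 = 264 left.
March 2123 has 31 days: 264 − 31 = 233 left.
April 2123 has 30 days: 233 − 30 = 203 left.
May 2123 has 31 days: 203 − 31 = 172 left.
June 2123 has 30 days: 172 − 30 = 142 left.
July 2123 has 31 days: 142 − 31 = 111 left.
August 2123 has 31 days: 111 − 31 = 80 left.
September 2123 has 30 days: 80 − 30 = 50 left.
October 2123 has 31 days: 50 − 31 = 19 left.
19 days into November 2123 → November 19, 2123.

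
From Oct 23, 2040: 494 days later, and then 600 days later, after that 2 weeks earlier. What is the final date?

Adding 494 days from October 23, 2040:
October has 31 days, so 31 − 23 = 8 days remain after October 23, 2040; 494 − 8 = 486 left.
November 2040 has 30 days: 486 − 30 = 456 left.
December 2040 has 31 days: 456 − 31 = 425 left.
January 2041 has 31 days: 425 − 31 = 394 left.
February 2041 has 28 days (2041 is not a leap year): 394 − 28 = 366 left.
March 2041 has 31 days: 366 − 31 = 335 left.
April 2041 has 30 days: 335 − 30 = 305 left.
May 2041 has 31 days: 305 − 31 = 274 left.
June 2041 has 30 days: 274 − 30 = 244 left.
July 2041 has 31 days: 244 − 31 = 213 left.
August 2041 has 31 days: 213 − 31 = 182 left.
September 2041 has 30 days: 182 − 30 = 152 left.
October 2041 has 31 days: 152 − 31 = 121 left.
November 2041 has 30 days: 121 − 30 = 91 left.
December 2041 has 31 days: 91 − 31 = 60 left.
January 2042 has 31 days: 60 − 31 = 29 left.
February 2042 has 28 days (2042 is not a leap year): 29 − 28 = 1 left.
1 day into March 2042 → March 1, 2042.
Counting forward 600 days from March 1, 2042:
March has 31 days, so 31 − 1 = 30 days remain after March 1, 2042; 600 − 30 = 570 left.
April 2042 has 30 days: 570 − 30 = 540 left.
May 2042 has 31 days: 540 − 31 = 509 left.
June 2042 has 30 days: 509 − 30 = 479 left.
July 2042 has 31 days: 479 − 31 = 448 left.
August 2042 has 31 days: 448 − 31 = 417 left.
September 2042 has 30 days: 417 − 30 = 387 left.
October 2042 has 31 days: 387 − 31 = 356 left.
November 2042 has 30 days: 356 − 30 = 326 left.
December 2042 has 31 days: 326 − 31 = 295 left.
January 2043 has 31 days: 295 − 31 = 264 left.
February 2043 has 28 days (2043 is not a leap year): 264 − 28 = 236 left.
March 2043 has 31 days: 236 − 31 = 205 left.
April 2043 has 30 days: 205 − 30 = 175 left.
May 2043 has 31 days: 175 − 31 = 144 left.
June 2043 has 30 days: 144 − 30 = 114 left.
July 2043 has 31 days: 114 − 31 = 83 left.
August 2043 has 31 days: 83 − 31 = 52 left.
September 2043 has 30 days: 52 − 30 = 22 left.
22 days into October 2043 → October 22, 2043.
Counting back 2 weeks (= 14 days) from October 22, 2043:
22 − 14 = 8, still in October 2043.

October 8, 2043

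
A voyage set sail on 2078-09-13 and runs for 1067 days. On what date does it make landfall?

Counting forward 1067 days from September 13, 2078.
September has 30 days, so 30 − 13 = 17 days remain after September 13, 2078; 1067 − 17 = 1050 left.
October 2078 has 31 days: 1050 − 31 = 1019 left.
November 2078 has 30 days: 1019 − 30 = 989 left.
December 2078 has 31 days: 989 − 31 = 958 left.
January 2079 has 31 days: 958 − 31 = 927 left.
February 2079 has 28 days (2079 is not a leap year): 927 − 28 = 899 left.
March 2079 has 31 days: 899 − 31 = 868 left.
April 2079 has 30 days: 868 − 30 = 838 left.
May 2079 has 31 days: 838 − 31 = 807 left.
June 2079 has 30 days: 807 − 30 = 777 left.
July 2079 has 31 days: 777 − 31 = 746 left.
August 2079 has 31 days: 746 − 31 = 715 left.
September 2079 has 30 days: 715 − 30 = 685 left.
October 2079 has 31 days: 685 − 31 = 654 left.
November 2079 has 30 days: 654 − 30 = 624 left.
December 2079 has 31 days: 624 − 31 = 593 left.
January 2080 has 31 days: 593 − 31 = 562 left.
February 2080 has 29 days (2080 is a leap year): 562 − 29 = 533 left.
March 2080 has 31 days: 533 − 31 = 502 left.
April 2080 has 30 days: 502 − 30 = 472 left.
May 2080 has 31 days: 472 − 31 = 441 left.
June 2080 has 30 days: 441 − 30 = 411 left.
July 2080 has 31 days: 411 − 31 = 380 left.
August 2080 has 31 days: 380 − 31 = 349 left.
September 2080 has 30 days: 349 − 30 = 319 left.
October 2080 has 31 days: 319 − 31 = 288 left.
November 2080 has 30 days: 288 − 30 = 258 left.
December 2080 has 31 days: 258 − 31 = 227 left.
January 2081 has 31 days: 227 − 31 = 196 left.
February 2081 has 28 days (2081 is not a leap year): 196 − 28 = 168 left.
March 2081 has 31 days: 168 − 31 = 137 left.
April 2081 has 30 days: 137 − 30 = 107 left.
May 2081 has 31 days: 107 − 31 = 76 left.
June 2081 has 30 days: 76 − 30 = 46 left.
July 2081 has 31 days: 46 − 31 = 15 left.
15 days into August 2081 → August 15, 2081.

August 15, 2081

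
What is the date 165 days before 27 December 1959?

July 15, 1959

Counting back 165 days from December 27, 1959.
Going back 27 days from December 27, 1959 reaches the end of the previous month; 165 − 27 = 138 left.
November 1959 has 30 days: 138 − 30 = 108 left.
October 1959 has 31 days: 108 − 31 = 77 left.
September 1959 has 30 days: 77 − 30 = 47 left.
August 1959 has 31 days: 47 − 31 = 16 left.
July 1959 has 31 days; 31 − 16 = 15 → July 15, 1959.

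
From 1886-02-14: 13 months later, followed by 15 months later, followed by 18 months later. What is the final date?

Adding 13 months from February 14, 1886:
month 2 + 13 = 15, which is month 3 of year 1887 → March 1887.
Day 14 is valid in March, giving March 14, 1887.
Adding 15 months from March 14, 1887:
month 3 + 15 = 18, which is month 6 of year 1888 → June 1888.
Day 14 is valid in June, giving June 14, 1888.
Advancing 18 months from June 14, 1888:
month 6 + 18 = 24, which is month 12 of year 1889 → December 1889.
Day 14 is valid in December, giving December 14, 1889.

December 14, 1889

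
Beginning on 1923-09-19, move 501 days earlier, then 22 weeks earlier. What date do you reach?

December 3, 1921

Counting back 501 days from September 19, 1923:
Going back 19 days from September 19, 1923 reaches the end of the previous month; 501 − 19 = 482 left.
August 1923 has 31 days: 482 − 31 = 451 left.
July 1923 has 31 days: 451 − 31 = 420 left.
June 1923 has 30 days: 420 − 30 = 390 left.
May 1923 has 31 days: 390 − 31 = 359 left.
April 1923 has 30 days: 359 − 30 = 329 left.
March 1923 has 31 days: 329 − 31 = 298 left.
February 1923 has 28 days (1923 is not a leap year): 298 − 28 = 270 left.
January 1923 has 31 days: 270 − 31 = 239 left.
December 1922 has 31 days: 239 − 31 = 208 left.
November 1922 has 30 days: 208 − 30 = 178 left.
October 1922 has 31 days: 178 − 31 = 147 left.
September 1922 has 30 days: 147 − 30 = 117 left.
August 1922 has 31 days: 117 − 31 = 86 left.
July 1922 has 31 days: 86 − 31 = 55 left.
June 1922 has 30 days: 55 − 30 = 25 left.
May 1922 has 31 days; 31 − 25 = 6 → May 6, 1922.
Going back 22 weeks (= 154 days) from May 6, 1922:
Going back 6 days from May 6, 1922 reaches the end of the previous month; 154 − 6 = 148 left.
April 1922 has 30 days: 148 − 30 = 118 left.
March 1922 has 31 days: 118 − 31 = 87 left.
February 1922 has 28 days (1922 is not a leap year): 87 − 28 = 59 left.
January 1922 has 31 days: 59 − 31 = 28 left.
December 1921 has 31 days; 31 − 28 = 3 → December 3, 1921.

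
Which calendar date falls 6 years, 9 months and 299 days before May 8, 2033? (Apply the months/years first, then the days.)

Counting back 6 years, 9 months and 299 days from May 8, 2033: first the month/year part, then the days.
-6 years → 2027; month 5 − 9 = -4, which is month 8 of year 2026 → August 2026.
Day 8 is valid in August, giving August 8, 2026.
Now subtract 299 days from August 8, 2026.
Going back 8 days from August 8, 2026 reaches the end of the previous month; 299 − 8 = 291 left.
July 2026 has 31 days: 291 − 31 = 260 left.
June 2026 has 30 days: 260 − 30 = 230 left.
May 2026 has 31 days: 230 − 31 = 199 left.
April 2026 has 30 days: 199 − 30 = 169 left.
March 2026 has 31 days: 169 − 31 = 138 left.
February 2026 has 28 days (2026 is not a leap year): 138 − 28 = 110 left.
January 2026 has 31 days: 110 − 31 = 79 left.
December 2025 has 31 days: 79 − 31 = 48 left.
November 2025 has 30 days: 48 − 30 = 18 left.
October 2025 has 31 days; 31 − 18 = 13 → October 13, 2025.

October 13, 2025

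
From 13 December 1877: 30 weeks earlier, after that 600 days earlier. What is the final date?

Counting back 30 weeks (= 210 days) from December 13, 1877:
Going back 13 days from December 13, 1877 reaches the end of the previous month; 210 − 13 = 197 left.
November 1877 has 30 days: 197 − 30 = 167 left.
October 1877 has 31 days: 167 − 31 = 136 left.
September 1877 has 30 days: 136 − 30 = 106 left.
August 1877 has 31 days: 106 − 31 = 75 left.
July 1877 has 31 days: 75 − 31 = 44 left.
June 1877 has 30 days: 44 − 30 = 14 left.
May 1877 has 31 days; 31 − 14 = 17 → May 17, 1877.
Subtracting 600 days from May 17, 1877:
Going back 17 days from May 17, 1877 reaches the end of the previous month; 600 − 17 = 583 left.
April 1877 has 30 days: 583 − 30 = 553 left.
March 1877 has 31 days: 553 − 31 = 522 left.
February 1877 has 28 days (1877 is not a leap year): 522 − 28 = 494 left.
January 1877 has 31 days: 494 − 31 = 463 left.
December 1876 has 31 days: 463 − 31 = 432 left.
November 1876 has 30 days: 432 − 30 = 402 left.
October 1876 has 31 days: 402 − 31 = 371 left.
September 1876 has 30 days: 371 − 30 = 341 left.
August 1876 has 31 days: 341 − 31 = 310 left.
July 1876 has 31 days: 310 − 31 = 279 left.
June 1876 has 30 days: 279 − 30 = 249 left.
May 1876 has 31 days: 249 − 31 = 218 left.
April 1876 has 30 days: 218 − 30 = 188 left.
March 1876 has 31 days: 188 − 31 = 157 left.
February 1876 has 29 days (1876 is a leap year): 157 − 29 = 128 left.
January 1876 has 31 days: 128 − 31 = 97 left.
December 1875 has 31 days: 97 − 31 = 66 left.
November 1875 has 30 days: 66 − 30 = 36 left.
October 1875 has 31 days: 36 − 31 = 5 left.
September 1875 has 30 days; 30 − 5 = 25 → September 25, 1875.

September 25, 1875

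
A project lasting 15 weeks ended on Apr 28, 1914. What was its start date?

Counting back 15 weeks = 105 days from April 28, 1914.
Going back 28 days from April 28, 1914 reaches the end of the previous month; 105 − 28 = 77 left.
March 1914 has 31 days: 77 − 31 = 46 left.
February 1914 has 28 days (1914 is not a leap year): 46 − 28 = 18 left.
January 1914 has 31 days; 31 − 18 = 13 → January 13, 1914.

January 13, 1914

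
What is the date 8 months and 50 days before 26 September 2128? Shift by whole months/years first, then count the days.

December 7, 2127

Counting back 8 months and 50 days from September 26, 2128: first the month/year part, then the days.
month 9 − 8 = 1 → January 2128.
Day 26 is valid in January, giving January 26, 2128.
Now subtract 50 days from January 26, 2128.
Going back 26 days from January 26, 2128 reaches the end of the previous month; 50 − 26 = 24 left.
December 2127 has 31 days; 31 − 24 = 7 → December 7, 2127.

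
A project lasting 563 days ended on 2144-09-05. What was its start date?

February 20, 2143

Subtracting 563 days from September 5, 2144.
Going back 5 days from September 5, 2144 reaches the end of the previous month; 563 − 5 = 558 left.
August 2144 has 31 days: 558 − 31 = 527 left.
July 2144 has 31 days: 527 − 31 = 496 left.
June 2144 has 30 days: 496 − 30 = 466 left.
May 2144 has 31 days: 466 − 31 = 435 left.
April 2144 has 30 days: 435 − 30 = 405 left.
March 2144 has 31 days: 405 − 31 = 374 left.
February 2144 has 29 days (2144 is a leap year): 374 − 29 = 345 left.
January 2144 has 31 days: 345 − 31 = 314 left.
December 2143 has 31 days: 314 − 31 = 283 left.
November 2143 has 30 days: 283 − 30 = 253 left.
October 2143 has 31 days: 253 − 31 = 222 left.
September 2143 has 30 days: 222 − 30 = 192 left.
August 2143 has 31 days: 192 − 31 = 161 left.
July 2143 has 31 days: 161 − 31 = 130 left.
June 2143 has 30 days: 130 − 30 = 100 left.
May 2143 has 31 days: 100 − 31 = 69 left.
April 2143 has 30 days: 69 − 30 = 39 left.
March 2143 has 31 days: 39 − 31 = 8 left.
February 2143 has 28 days; 28 − 8 = 20 → February 20, 2143.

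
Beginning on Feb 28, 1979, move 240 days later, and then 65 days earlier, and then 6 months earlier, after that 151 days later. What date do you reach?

Counting forward 240 days from February 28, 1979:
February has 28 days, so 28 − 28 = 0 days remain after February 28, 1979; 240 − 0 = 240 left.
March 1979 has 31 days: 240 − 31 = 209 left.
April 1979 has 30 days: 209 − 30 = 179 left.
May 1979 has 31 days: 179 − 31 = 148 left.
June 1979 has 30 days: 148 − 30 = 118 left.
July 1979 has 31 days: 118 − 31 = 87 left.
August 1979 has 31 days: 87 − 31 = 56 left.
September 1979 has 30 days: 56 − 30 = 26 left.
26 days into October 1979 → October 26, 1979.
Subtracting 65 days from October 26, 1979:
Going back 26 days from October 26, 1979 reaches the end of the previous month; 65 − 26 = 39 left.
September 1979 has 30 days: 39 − 30 = 9 left.
August 1979 has 31 days; 31 − 9 = 22 → August 22, 1979.
Going back 6 months from August 22, 1979:
month 8 − 6 = 2 → February 1979.
Day 22 is valid in February, giving February 22, 1979.
Advancing 151 days from February 22, 1979:
February has 28 days, so 28 − 22 = 6 days remain after February 22, 1979; 151 − 6 = 145 left.
March 1979 has 31 days: 145 − 31 = 114 left.
April 1979 has 30 days: 114 − 30 = 84 left.
May 1979 has 31 days: 84 − 31 = 53 left.
June 1979 has 30 days: 53 − 30 = 23 left.
23 days into July 1979 → July 23, 1979.

July 23, 1979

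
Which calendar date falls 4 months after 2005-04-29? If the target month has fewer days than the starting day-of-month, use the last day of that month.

August 29, 2005

Advancing 4 months from April 29, 2005.
month 4 + 4 = 8 → August 2005.
Day 29 is valid in August, giving August 29, 2005.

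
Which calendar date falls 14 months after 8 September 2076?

Adding 14 months from September 8, 2076.
month 9 + 14 = 23, which is month 11 of year 2077 → November 2077.
Day 8 is valid in November, giving November 8, 2077.

November 8, 2077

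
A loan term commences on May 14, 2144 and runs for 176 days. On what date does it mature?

November 6, 2144

Adding 176 days from May 14, 2144.
May has 31 days, so 31 − 14 = 17 days remain after May 14, 2144; 176 − 17 = 159 left.
June 2144 has 30 days: 159 − 30 = 129 left.
July 2144 has 31 days: 129 − 31 = 98 left.
August 2144 has 31 days: 98 − 31 = 67 left.
September 2144 has 30 days: 67 − 30 = 37 left.
October 2144 has 31 days: 37 − 31 = 6 left.
6 days into November 2144 → November 6, 2144.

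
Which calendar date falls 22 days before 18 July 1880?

June 26, 1880

Counting back 22 days from July 18, 1880.
Going back 18 days from July 18, 1880 reaches the end of the previous month; 22 − 18 = 4 left.
June 1880 has 30 days; 30 − 4 = 26 → June 26, 1880.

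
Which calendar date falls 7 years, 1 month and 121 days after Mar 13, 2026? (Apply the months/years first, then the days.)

Adding 7 years, 1 month and 121 days from March 13, 2026: first the month/year part, then the days.
+7 years → 2033; month 3 + 1 = 4 → April 2033.
Day 13 is valid in April, giving April 13, 2033.
Now add 121 days from April 13, 2033.
April has 30 days, so 30 − 13 = 17 days remain after April 13, 2033; 121 − 17 = 104 left.
May 2033 has 31 days: 104 − 31 = 73 left.
June 2033 has 30 days: 73 − 30 = 43 left.
July 2033 has 31 days: 43 − 31 = 12 left.
12 days into August 2033 → August 12, 2033.

August 12, 2033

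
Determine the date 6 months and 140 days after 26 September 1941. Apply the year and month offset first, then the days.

Adding 6 months and 140 days from September 26, 1941: first the month/year part, then the days.
month 9 + 6 = 15, which is month 3 of year 1942 → March 1942.
Day 26 is valid in March, giving March 26, 1942.
Now add 140 days from March 26, 1942.
March has 31 days, so 31 − 26 = 5 days remain after March 26, 1942; 140 − 5 = 135 left.
April 1942 has 30 days: 135 − 30 = 105 left.
May 1942 has 31 days: 105 − 31 = 74 left.
June 1942 has 30 days: 74 − 30 = 44 left.
July 1942 has 31 days: 44 − 31 = 13 left.
13 days into August 1942 → August 13, 1942.

August 13, 1942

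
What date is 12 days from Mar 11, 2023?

March 23, 2023

Counting forward 12 days from March 11, 2023.
March has 31 days; 11 + 12 = 23, still in March.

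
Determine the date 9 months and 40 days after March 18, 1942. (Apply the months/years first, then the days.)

Advancing 9 months and 40 days from March 18, 1942: first the month/year part, then the days.
month 3 + 9 = 12 → December 1942.
Day 18 is valid in December, giving December 18, 1942.
Now add 40 days from December 18, 1942.
December has 31 days, so 31 − 18 = 13 days remain after December 18, 1942; 40 − 13 = 27 left.
27 days into January 1943 → January 27, 1943.

January 27, 1943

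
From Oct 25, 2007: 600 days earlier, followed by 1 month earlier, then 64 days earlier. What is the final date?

Counting back 600 days from October 25, 2007:
Going back 25 days from October 25, 2007 reaches the end of the previous month; 600 − 25 = 575 left.
September 2007 has 30 days: 575 − 30 = 545 left.
August 2007 has 31 days: 545 − 31 = 514 left.
July 2007 has 31 days: 514 − 31 = 483 left.
June 2007 has 30 days: 483 − 30 = 453 left.
May 2007 has 31 days: 453 − 31 = 422 left.
April 2007 has 30 days: 422 − 30 = 392 left.
March 2007 has 31 days: 392 − 31 = 361 left.
February 2007 has 28 days (2007 is not a leap year): 361 − 28 = 333 left.
January 2007 has 31 days: 333 − 31 = 302 left.
December 2006 has 31 days: 302 − 31 = 271 left.
November 2006 has 30 days: 271 − 30 = 241 left.
October 2006 has 31 days: 241 − 31 = 210 left.
September 2006 has 30 days: 210 − 30 = 180 left.
August 2006 has 31 days: 180 − 31 = 149 left.
July 2006 has 31 days: 149 − 31 = 118 left.
June 2006 has 30 days: 118 − 30 = 88 left.
May 2006 has 31 days: 88 − 31 = 57 left.
April 2006 has 30 days: 57 − 30 = 27 left.
March 2006 has 31 days; 31 − 27 = 4 → March 4, 2006.
Going back 1 month from March 4, 2006:
month 3 − 1 = 2 → February 2006.
Day 4 is valid in February, giving February 4, 2006.
Counting back 64 days from February 4, 2006:
Going back 4 days from February 4, 2006 reaches the end of the previous month; 64 − 4 = 60 left.
January 2006 has 31 days: 60 − 31 = 29 left.
December 2005 has 31 days; 31 − 29 = 2 → December 2, 2005.

December 2, 2005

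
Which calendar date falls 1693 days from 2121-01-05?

Counting forward 1693 days from January 5, 2121.
January has 31 days, so 31 − 5 = 26 days remain after January 5, 2121; 1693 − 26 = 1667 left.
February 2121 has 28 days (2121 is not a leap year): 1667 − 28 = 1639 left.
March 2121 has 31 days: 1639 − 31 = 1608 left.
April 2121 has 30 days: 1608 − 30 = 1578 left.
May 2121 has 31 days: 1578 − 31 = 1547 left.
June 2121 has 30 days: 1547 − 30 = 1517 left.
July 2121 has 31 days: 1517 − 31 = 1486 left.
August 2121 has 31 days: 1486 − 31 = 1455 left.
September 2121 has 30 days: 1455 − 30 = 1425 left.
October 2121 has 31 days: 1425 − 31 = 1394 left.
November 2121 has 30 days: 1394 − 30 = 1364 left.
December 2121 has 31 days: 1364 − 31 = 1333 left.
January 2122 has 31 days: 1333 − 31 = 1302 left.
February 2122 has 28 days (2122 is not a leap year): 1302 − 28 = 1274 left.
March 2122 has 31 days: 1274 − 31 = 1243 left.
April 2122 has 30 days: 1243 − 30 = 1213 left.
May 2122 has 31 days: 1213 − 31 = 1182 left.
June 2122 has 30 days: 1182 − 30 = 1152 left.
July 2122 has 31 days: 1152 − 31 = 1121 left.
August 2122 has 31 days: 1121 − 31 = 1090 left.
September 2122 has 30 days: 1090 − 30 = 1060 left.
October 2122 has 31 days: 1060 − 31 = 1029 left.
November 2122 has 30 days: 1029 − 30 = 999 left.
December 2122 has 31 days: 999 − 31 = 968 left.
January 2123 has 31 days: 968 − 31 = 937 left.
February 2123 has 28 days (2123 is not a leap year): 937 − 28 = 909 left.
March 2123 has 31 days: 909 − 31 = 878 left.
April 2123 has 30 days: 878 − 30 = 848 left.
May 2123 has 31 days: 848 − 31 = 817 left.
June 2123 has 30 days: 817 − 30 = 787 left.
July 2123 has 31 days: 787 − 31 = 756 left.
August 2123 has 31 days: 756 − 31 = 725 left.
September 2123 has 30 days: 725 − 30 = 695 left.
October 2123 has 31 days: 695 − 31 = 664 left.
November 2123 has 30 days: 664 − 30 = 634 left.
December 2123 has 31 days: 634 − 31 = 603 left.
January 2124 has 31 days: 603 − 31 = 572 left.
February 2124 has 29 days (2124 is a leap year): 572 − 29 = 543 left.
March 2124 has 31 days: 543 − 31 = 512 left.
April 2124 has 30 days: 512 − 30 = 482 left.
May 2124 has 31 days: 482 − 31 = 451 left.
June 2124 has 30 days: 451 − 30 = 421 left.
July 2124 has 31 days: 421 − 31 = 390 left.
August 2124 has 31 days: 390 − 31 = 359 left.
September 2124 has 30 days: 359 − 30 = 329 left.
October 2124 has 31 days: 329 − 31 = 298 left.
November 2124 has 30 days: 298 − 30 = 268 left.
December 2124 has 31 days: 268 − 31 = 237 left.
January 2125 has 31 days: 237 − 31 = 206 left.
February 2125 has 28 days (2125 is not a leap year): 206 − 28 = 178 left.
March 2125 has 31 days: 178 − 31 = 147 left.
April 2125 has 30 days: 147 − 30 = 117 left.
May 2125 has 31 days: 117 − 31 = 86 left.
June 2125 has 30 days: 86 − 30 = 56 left.
July 2125 has 31 days: 56 − 31 = 25 left.
25 days into August 2125 → August 25, 2125.

August 25, 2125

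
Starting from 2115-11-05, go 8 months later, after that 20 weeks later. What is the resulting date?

November 22, 2116

Adding 8 months from November 5, 2115:
month 11 + 8 = 19, which is month 7 of year 2116 → July 2116.
Day 5 is valid in July, giving July 5, 2116.
Adding 20 weeks (= 140 days) from July 5, 2116:
July has 31 days, so 31 − 5 = 26 days remain after July 5, 2116; 140 − 26 = 114 left.
August 2116 has 31 days: 114 − 31 = 83 left.
September 2116 has 30 days: 83 − 30 = 53 left.
October 2116 has 31 days: 53 − 31 = 22 left.
22 days into November 2116 → November 22, 2116.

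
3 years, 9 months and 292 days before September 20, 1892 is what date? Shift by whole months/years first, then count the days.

Subtracting 3 years, 9 months and 292 days from September 20, 1892: first the month/year part, then the days.
-3 years → 1889; month 9 − 9 = 0, which is month 12 of year 1888 → December 1888.
Day 20 is valid in December, giving December 20, 1888.
Now subtract 292 days from December 20, 1888.
Going back 20 days from December 20, 1888 reaches the end of the previous month; 292 − 20 = 272 left.
November 1888 has 30 days: 272 − 30 = 242 left.
October 1888 has 31 days: 242 − 31 = 211 left.
September 1888 has 30 days: 211 − 30 = 181 left.
August 1888 has 31 days: 181 − 31 = 150 left.
July 1888 has 31 days: 150 − 31 = 119 left.
June 1888 has 30 days: 119 − 30 = 89 left.
May 1888 has 31 days: 89 − 31 = 58 left.
April 1888 has 30 days: 58 − 30 = 28 left.
March 1888 has 31 days; 31 − 28 = 3 → March 3, 1888.

March 3, 1888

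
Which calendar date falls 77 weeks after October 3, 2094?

March 25, 2096

Adding 77 weeks = 539 days from October 3, 2094.
October has 31 days, so 31 − 3 = 28 days remain after October 3, 2094; 539 − 28 = 511 left.
November 2094 has 30 days: 511 − 30 = 481 left.
December 2094 has 31 days: 481 − 31 = 450 left.
January 2095 has 31 days: 450 − 31 = 419 left.
February 2095 has 28 days (2095 is not a leap year): 419 − 28 = 391 left.
March 2095 has 31 days: 391 − 31 = 360 left.
April 2095 has 30 days: 360 − 30 = 330 left.
May 2095 has 31 days: 330 − 31 = 299 left.
June 2095 has 30 days: 299 − 30 = 269 left.
July 2095 has 31 days: 269 − 31 = 238 left.
August 2095 has 31 days: 238 − 31 = 207 left.
September 2095 has 30 days: 207 − 30 = 177 left.
October 2095 has 31 days: 177 − 31 = 146 left.
November 2095 has 30 days: 146 − 30 = 116 left.
December 2095 has 31 days: 116 − 31 = 85 left.
January 2096 has 31 days: 85 − 31 = 54 left.
February 2096 has 29 days (2096 is a leap year): 54 − 29 = 25 left.
25 days into March 2096 → March 25, 2096.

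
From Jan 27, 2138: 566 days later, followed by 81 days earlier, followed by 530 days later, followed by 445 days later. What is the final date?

Advancing 566 days from January 27, 2138:
January has 31 days, so 31 − 27 = 4 days remain after January 27, 2138; 566 − 4 = 562 left.
February 2138 has 28 days (2138 is not a leap year): 562 − 28 = 534 left.
March 2138 has 31 days: 534 − 31 = 503 left.
April 2138 has 30 days: 503 − 30 = 473 left.
May 2138 has 31 days: 473 − 31 = 442 left.
June 2138 has 30 days: 442 − 30 = 412 left.
July 2138 has 31 days: 412 − 31 = 381 left.
August 2138 has 31 days: 381 − 31 = 350 left.
September 2138 has 30 days: 350 − 30 = 320 left.
October 2138 has 31 days: 320 − 31 = 289 left.
November 2138 has 30 days: 289 − 30 = 259 left.
December 2138 has 31 days: 259 − 31 = 228 left.
January 2139 has 31 days: 228 − 31 = 197 left.
February 2139 has 28 days (2139 is not a leap year): 197 − 28 = 169 left.
March 2139 has 31 days: 169 − 31 = 138 left.
April 2139 has 30 days: 138 − 30 = 108 left.
May 2139 has 31 days: 108 − 31 = 77 left.
June 2139 has 30 days: 77 − 30 = 47 left.
July 2139 has 31 days: 47 − 31 = 16 left.
16 days into August 2139 → August 16, 2139.
Going back 81 days from August 16, 2139:
Going back 16 days from August 16, 2139 reaches the end of the previous month; 81 − 16 = 65 left.
July 2139 has 31 days: 65 − 31 = 34 left.
June 2139 has 30 days: 34 − 30 = 4 left.
May 2139 has 31 days; 31 − 4 = 27 → May 27, 2139.
Counting forward 530 days from May 27, 2139:
May has 31 days, so 31 − 27 = 4 days remain after May 27, 2139; 530 − 4 = 526 left.
June 2139 has 30 days: 526 − 30 = 496 left.
July 2139 has 31 days: 496 − 31 = 465 left.
August 2139 has 31 days: 465 − 31 = 434 left.
September 2139 has 30 days: 434 − 30 = 404 left.
October 2139 has 31 days: 404 − 31 = 373 left.
November 2139 has 30 days: 373 − 30 = 343 left.
December 2139 has 31 days: 343 − 31 = 312 left.
January 2140 has 31 days: 312 − 31 = 281 left.
February 2140 has 29 days (2140 is a leap year): 281 − 29 = 252 left.
March 2140 has 31 days: 252 − 31 = 221 left.
April 2140 has 30 days: 221 − 30 = 191 left.
May 2140 has 31 days: 191 − 31 = 160 left.
June 2140 has 30 days: 160 − 30 = 130 left.
July 2140 has 31 days: 130 − 31 = 99 left.
August 2140 has 31 days: 99 − 31 = 68 left.
September 2140 has 30 days: 68 − 30 = 38 left.
October 2140 has 31 days: 38 − 31 = 7 left.
7 days into November 2140 → November 7, 2140.
Adding 445 days from November 7, 2140:
November has 30 days, so 30 − 7 = 23 days remain after November 7, 2140; 445 − 23 = 422 left.
December 2140 has 31 days: 422 − 31 = 391 left.
January 2141 has 31 days: 391 − 31 = 360 left.
February 2141 has 28 days (2141 is not a leap year): 360 − 28 = 332 left.
March 2141 has 31 days: 332 − 31 = 301 left.
April 2141 has 30 days: 301 − 30 = 271 left.
May 2141 has 31 days: 271 − 31 = 240 left.
June 2141 has 30 days: 240 − 30 = 210 left.
July 2141 has 31 days: 210 − 31 = 179 left.
August 2141 has 31 days: 179 − 31 = 148 left.
September 2141 has 30 days: 148 − 30 = 118 left.
October 2141 has 31 days: 118 − 31 = 87 left.
November 2141 has 30 days: 87 − 30 = 57 left.
December 2141 has 31 days: 57 − 31 = 26 left.
26 days into January 2142 → January 26, 2142.

January 26, 2142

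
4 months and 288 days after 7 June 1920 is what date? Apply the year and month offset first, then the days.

July 22, 1921

Adding 4 months and 288 days from June 7, 1920: first the month/year part, then the days.
month 6 + 4 = 10 → October 1920.
Day 7 is valid in October, giving October 7, 1920.
Now add 288 days from October 7, 1920.
October has 31 days, so 31 − 7 = 24 days remain after October 7, 1920; 288 − 24 = 264 left.
November 1920 has 30 days: 264 − 30 = 234 left.
December 1920 has 31 days: 234 − 31 = 203 left.
January 1921 has 31 days: 203 − 31 = 172 left.
February 1921 has 28 days (1921 is not a leap year): 172 − 28 = 144 left.
March 1921 has 31 days: 144 − 31 = 113 left.
April 1921 has 30 days: 113 − 30 = 83 left.
May 1921 has 31 days: 83 − 31 = 52 left.
June 1921 has 30 days: 52 − 30 = 22 left.
22 days into July 1921 → July 22, 1921.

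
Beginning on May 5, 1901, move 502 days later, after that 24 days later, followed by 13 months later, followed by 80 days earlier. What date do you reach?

August 25, 1903

Counting forward 502 days from May 5, 1901:
May has 31 days, so 31 − 5 = 26 days remain after May 5, 1901; 502 − 26 = 476 left.
June 1901 has 30 days: 476 − 30 = 446 left.
July 1901 has 31 days: 446 − 31 = 415 left.
August 1901 has 31 days: 415 − 31 = 384 left.
September 1901 has 30 days: 384 − 30 = 354 left.
October 1901 has 31 days: 354 − 31 = 323 left.
November 1901 has 30 days: 323 − 30 = 293 left.
December 1901 has 31 days: 293 − 31 = 262 left.
January 1902 has 31 days: 262 − 31 = 231 left.
February 1902 has 28 days (1902 is not a leap year): 231 − 28 = 203 left.
March 1902 has 31 days: 203 − 31 = 172 left.
April 1902 has 30 days: 172 − 30 = 142 left.
May 1902 has 31 days: 142 − 31 = 111 left.
June 1902 has 30 days: 111 − 30 = 81 left.
July 1902 has 31 days: 81 − 31 = 50 left.
August 1902 has 31 days: 50 − 31 = 19 left.
19 days into September 1902 → September 19, 1902.
Adding 24 days from September 19, 1902:
September has 30 days, so 30 − 19 = 11 days remain after September 19, 1902; 24 − 11 = 13 left.
13 days into October 1902 → October 13, 1902.
Advancing 13 months from October 13, 1902:
month 10 + 13 = 23, which is month 11 of year 1903 → November 1903.
Day 13 is valid in November, giving November 13, 1903.
Going back 80 days from November 13, 1903:
Going back 13 days from November 13, 1903 reaches the end of the previous month; 80 − 13 = 67 left.
October 1903 has 31 days: 67 − 31 = 36 left.
September 1903 has 30 days: 36 − 30 = 6 left.
August 1903 has 31 days; 31 − 6 = 25 → August 25, 1903.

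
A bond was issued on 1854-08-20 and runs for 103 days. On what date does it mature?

December 1, 1854

Adding 103 days from August 20, 1854.
August has 31 days, so 31 − 20 = 11 days remain after August 20, 1854; 103 − 11 = 92 left.
September 1854 has 30 days: 92 − 30 = 62 left.
October 1854 has 31 days: 62 − 31 = 31 left.
November 1854 has 30 days: 31 − 30 = 1 left.
1 day into December 1854 → December 1, 1854.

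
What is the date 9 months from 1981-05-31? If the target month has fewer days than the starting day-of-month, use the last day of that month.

Counting forward 9 months from May 31, 1981.
month 5 + 9 = 14, which is month 2 of year 1982 → February 1982.
February 1982 has only 28 days (1982 is not a leap year — relevant if February), and the start was day 31, so the date clamps to February 28, 1982.

February 28, 1982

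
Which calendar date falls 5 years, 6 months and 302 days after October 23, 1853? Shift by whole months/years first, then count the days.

Advancing 5 years, 6 months and 302 days from October 23, 1853: first the month/year part, then the days.
+5 years → 1858; month 10 + 6 = 16, which is month 4 of year 1859 → April 1859.
Day 23 is valid in April, giving April 23, 1859.
Now add 302 days from April 23, 1859.
April has 30 days, so 30 − 23 = 7 days remain after April 23, 1859; 302 − 7 = 295 left.
May 1859 has 31 days: 295 − 31 = 264 left.
June 1859 has 30 days: 264 − 30 = 234 left.
July 1859 has 31 days: 234 − 31 = 203 left.
August 1859 has 31 days: 203 − 31 = 172 left.
September 1859 has 30 days: 172 − 30 = 142 left.
October 1859 has 31 days: 142 − 31 = 111 left.
November 1859 has 30 days: 111 − 30 = 81 left.
December 1859 has 31 days: 81 − 31 = 50 left.
January 1860 has 31 days: 50 − 31 = 19 left.
19 days into February 1860 → February 19, 1860.

February 19, 1860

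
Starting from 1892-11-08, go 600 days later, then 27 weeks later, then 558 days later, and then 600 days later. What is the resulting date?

March 9, 1898

Counting forward 600 days from November 8, 1892:
November has 30 days, so 30 − 8 = 22 days remain after November 8, 1892; 600 − 22 = 578 left.
December 1892 has 31 days: 578 − 31 = 547 left.
January 1893 has 31 days: 547 − 31 = 516 left.
February 1893 has 28 days (1893 is not a leap year): 516 − 28 = 488 left.
March 1893 has 31 days: 488 − 31 = 457 left.
April 1893 has 30 days: 457 − 30 = 427 left.
May 1893 has 31 days: 427 − 31 = 396 left.
June 1893 has 30 days: 396 − 30 = 366 left.
July 1893 has 31 days: 366 − 31 = 335 left.
August 1893 has 31 days: 335 − 31 = 304 left.
September 1893 has 30 days: 304 − 30 = 274 left.
October 1893 has 31 days: 274 − 31 = 243 left.
November 1893 has 30 days: 243 − 30 = 213 left.
December 1893 has 31 days: 213 − 31 = 182 left.
January 1894 has 31 days: 182 − 31 = 151 left.
February 1894 has 28 days (1894 is not a leap year): 151 − 28 = 123 left.
March 1894 has 31 days: 123 − 31 = 92 left.
April 1894 has 30 days: 92 − 30 = 62 left.
May 1894 has 31 days: 62 − 31 = 31 left.
June 1894 has 30 days: 31 − 30 = 1 left.
1 day into July 1894 → July 1, 1894.
Counting forward 27 weeks (= 189 days) from July 1, 1894:
July has 31 days, so 31 − 1 = 30 days remain after July 1, 1894; 189 − 30 = 159 left.
August 1894 has 31 days: 159 − 31 = 128 left.
September 1894 has 30 days: 128 − 30 = 98 left.
October 1894 has 31 days: 98 − 31 = 67 left.
November 1894 has 30 days: 67 − 30 = 37 left.
December 1894 has 31 days: 37 − 31 = 6 left.
6 days into January 1895 → January 6, 1895.
Advancing 558 days from January 6, 1895:
January has 31 days, so 31 − 6 = 25 days remain after January 6, 1895; 558 − 25 = 533 left.
February 1895 has 28 days (1895 is not a leap year): 533 − 28 = 505 left.
March 1895 has 31 days: 505 − 31 = 474 left.
April 1895 has 30 days: 474 − 30 = 444 left.
May 1895 has 31 days: 444 − 31 = 413 left.
June 1895 has 30 days: 413 − 30 = 383 left.
July 1895 has 31 days: 383 − 31 = 352 left.
August 1895 has 31 days: 352 − 31 = 321 left.
September 1895 has 30 days: 321 − 30 = 291 left.
October 1895 has 31 days: 291 − 31 = 260 left.
November 1895 has 30 days: 260 − 30 = 230 left.
December 1895 has 31 days: 230 − 31 = 199 left.
January 1896 has 31 days: 199 − 31 = 168 left.
February 1896 has 29 days (1896 is a leap year): 168 − 29 = 139 left.
March 1896 has 31 days: 139 − 31 = 108 left.
April 1896 has 30 days: 108 − 30 = 78 left.
May 1896 has 31 days: 78 − 31 = 47 left.
June 1896 has 30 days: 47 − 30 = 17 left.
17 days into July 1896 → July 17, 1896.
Advancing 600 days from July 17, 1896:
July has 31 days, so 31 − 17 = 14 days remain after July 17, 1896; 600 − 14 = 586 left.
August 1896 has 31 days: 586 − 31 = 555 left.
September 1896 has 30 days: 555 − 30 = 525 left.
October 1896 has 31 days: 525 − 31 = 494 left.
November 1896 has 30 days: 494 − 30 = 464 left.
December 1896 has 31 days: 464 − 31 = 433 left.
January 1897 has 31 days: 433 − 31 = 402 left.
February 1897 has 28 days (1897 is not a leap year): 402 − 28 = 374 left.
March 1897 has 31 days: 374 − 31 = 343 left.
April 1897 has 30 days: 343 − 30 = 313 left.
May 1897 has 31 days: 313 − 31 = 282 left.
June 1897 has 30 days: 282 − 30 = 252 left.
July 1897 has 31 days: 252 − 31 = 221 left.
August 1897 has 31 days: 221 − 31 = 190 left.
September 1897 has 30 days: 190 − 30 = 160 left.
October 1897 has 31 days: 160 − 31 = 129 left.
November 1897 has 30 days: 129 − 30 = 99 left.
December 1897 has 31 days: 99 − 31 = 68 left.
January 1898 has 31 days: 68 − 31 = 37 left.
February 1898 has 28 days (1898 is not a leap year): 37 − 28 = 9 left.
9 days into March 1898 → March 9, 1898.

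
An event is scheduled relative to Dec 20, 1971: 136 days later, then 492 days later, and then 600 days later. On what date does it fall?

May 1, 1975

Advancing 136 days from December 20, 1971:
December has 31 days, so 31 − 20 = 11 days remain after December 20, 1971; 136 − 11 = 125 left.
January 1972 has 31 days: 125 − 31 = 94 left.
February 1972 has 29 days (1972 is a leap year): 94 − 29 = 65 left.
March 1972 has 31 days: 65 − 31 = 34 left.
April 1972 has 30 days: 34 − 30 = 4 left.
4 days into May 1972 → May 4, 1972.
Counting forward 492 days from May 4, 1972:
May has 31 days, so 31 − 4 = 27 days remain after May 4, 1972; 492 − 27 = 465 left.
June 1972 has 30 days: 465 − 30 = 435 left.
July 1972 has 31 days: 435 − 31 = 404 left.
August 1972 has 31 days: 404 − 31 = 373 left.
September 1972 has 30 days: 373 − 30 = 343 left.
October 1972 has 31 days: 343 − 31 = 312 left.
November 1972 has 30 days: 312 − 30 = 282 left.
December 1972 has 31 days: 282 − 31 = 251 left.
January 1973 has 31 days: 251 − 31 = 220 left.
February 1973 has 28 days (1973 is not a leap year): 220 − 28 = 192 left.
March 1973 has 31 days: 192 − 31 = 161 left.
April 1973 has 30 days: 161 − 30 = 131 left.
May 1973 has 31 days: 131 − 31 = 100 left.
June 1973 has 30 days: 100 − 30 = 70 left.
July 1973 has 31 days: 70 − 31 = 39 left.
August 1973 has 31 days: 39 − 31 = 8 left.
8 days into September 1973 → September 8, 1973.
Counting forward 600 days from September 8, 1973:
September has 30 days, so 30 − 8 = 22 days remain after September 8, 1973; 600 − 22 = 578 left.
October 1973 has 31 days: 578 − 31 = 547 left.
November 1973 has 30 days: 547 − 30 = 517 left.
December 1973 has 31 days: 517 − 31 = 486 left.
January 1974 has 31 days: 486 − 31 = 455 left.
February 1974 has 28 days (1974 is not a leap year): 455 − 28 = 427 left.
March 1974 has 31 days: 427 − 31 = 396 left.
April 1974 has 30 days: 396 − 30 = 366 left.
May 1974 has 31 days: 366 − 31 = 335 left.
June 1974 has 30 days: 335 − 30 = 305 left.
July 1974 has 31 days: 305 − 31 = 274 left.
August 1974 has 31 days: 274 − 31 = 243 left.
September 1974 has 30 days: 243 − 30 = 213 left.
October 1974 has 31 days: 213 − 31 = 182 left.
November 1974 has 30 days: 182 − 30 = 152 left.
December 1974 has 31 days: 152 − 31 = 121 left.
January 1975 has 31 days: 121 − 31 = 90 left.
February 1975 has 28 days (1975 is not a leap year): 90 − 28 = 62 left.
March 1975 has 31 days: 62 − 31 = 31 left.
April 1975 has 30 days: 31 − 30 = 1 left.
1 day into May 1975 → May 1, 1975.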